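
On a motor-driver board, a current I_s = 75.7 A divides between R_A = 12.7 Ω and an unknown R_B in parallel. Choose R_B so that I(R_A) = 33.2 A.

In a two-way split, I_A/I_s = R_B/(R_A + R_B).
33.2/75.7 = R_B/(R_A + R_B) → R_B = R_A · (0.4386)/(1 − 0.4386) = 12.7 × 0.7812 = 9.921 Ω.

R_B ≈ 9.92 Ω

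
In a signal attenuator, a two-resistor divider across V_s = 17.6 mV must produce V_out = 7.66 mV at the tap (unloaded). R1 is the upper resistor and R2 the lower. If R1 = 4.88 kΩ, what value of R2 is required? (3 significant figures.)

The divider ratio is R2/(R1+R2) = 7.66/17.6 = 0.4352.
Rearranging, R2 = R1·k/(1−k) = 4.88 × 0.7706 = 3.761 kΩ.

R2 ≈ 3.76 kΩ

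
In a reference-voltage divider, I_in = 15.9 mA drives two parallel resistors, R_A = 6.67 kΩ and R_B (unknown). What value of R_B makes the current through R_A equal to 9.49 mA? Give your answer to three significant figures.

R_B ≈ 9.87 kΩ

Two-branch current divider: I_A = I_in · R_B/(R_A + R_B).
With f = 0.5969, R_B = R_A · f/(1−f) = 6.67 × 1.480 = 9.875 kΩ.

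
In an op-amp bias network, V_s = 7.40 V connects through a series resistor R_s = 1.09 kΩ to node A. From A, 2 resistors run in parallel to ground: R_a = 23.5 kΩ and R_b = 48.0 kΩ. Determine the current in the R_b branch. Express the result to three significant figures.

I ≈ 0.144 mA

Combine the parallel branches: R_p = (1/23.5 + 1/48.0)⁻¹ = 15.78 kΩ.
V_A by voltage divider: V_A = 7.40 × 15.78/(1.09 + 15.78) = 6.922 V.
Branch current I = V_A/R_b = 6.922/48.0 = 0.1442 mA.
(Check via current divider: I_total = 0.4387 mA; share G_k/ΣG = 0.3287 → same result.)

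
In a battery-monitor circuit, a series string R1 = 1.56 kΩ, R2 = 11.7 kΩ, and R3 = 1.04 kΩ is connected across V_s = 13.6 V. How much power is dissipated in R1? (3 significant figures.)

P ≈ 1.41 mW

The common current is I = 13.6/14.30 = 0.9510 mA.
P(R1) = I²·R1 = (0.9510)² × 1.56 = 1.411 mW.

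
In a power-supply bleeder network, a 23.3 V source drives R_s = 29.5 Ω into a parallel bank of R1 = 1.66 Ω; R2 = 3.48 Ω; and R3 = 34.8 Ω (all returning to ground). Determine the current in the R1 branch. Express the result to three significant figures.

I ≈ 0.500 A

Equivalent of the parallel group: R_p = 1.089 Ω.
Node voltage V_A = V_in · R_p/(R_s + R_p) = 23.3 × 0.03559 = 0.8293 V.
Branch current I = V_A/R1 = 0.8293/1.66 = 0.4996 A.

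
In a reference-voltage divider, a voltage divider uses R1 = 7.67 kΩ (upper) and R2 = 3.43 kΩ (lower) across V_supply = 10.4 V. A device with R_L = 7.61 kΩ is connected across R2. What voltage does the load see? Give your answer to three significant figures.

V_out ≈ 2.45 V

First combine the lower leg with the load: R2 ‖ R_L = 2.364 kΩ.
Now apply the divider: V_out = 10.4 × 0.2356 = 2.450 V.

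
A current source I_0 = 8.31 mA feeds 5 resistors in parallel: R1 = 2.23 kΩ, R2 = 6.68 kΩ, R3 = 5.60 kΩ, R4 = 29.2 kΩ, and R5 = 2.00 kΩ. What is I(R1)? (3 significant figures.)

Conductances: ΣG = 1/2.23 + 1/6.68 + 1/5.60 + 1/29.2 + 1/2.00 = 1.311 (1/kΩ).
Current divider: I(R1) = I_0 · G_k/ΣG = 8.31 × (0.4484/1.311) = 8.31 × 0.3421 = 2.843 mA.

I ≈ 2.84 mA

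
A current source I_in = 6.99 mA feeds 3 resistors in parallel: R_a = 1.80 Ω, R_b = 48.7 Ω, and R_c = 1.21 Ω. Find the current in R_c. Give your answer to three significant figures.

Total conductance ΣG = 1/1.80 + 1/48.7 + 1/1.21 = 1.403 (units of 1/Ω).
Current divider: I(R_c) = I_in · G_k/ΣG = 6.99 × (0.8264/1.403) = 6.99 × 0.5893 = 4.119 mA.

I ≈ 4.12 mA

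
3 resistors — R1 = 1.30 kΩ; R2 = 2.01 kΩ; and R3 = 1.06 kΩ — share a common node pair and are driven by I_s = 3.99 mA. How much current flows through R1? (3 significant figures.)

Conductances: ΣG = 1/1.30 + 1/2.01 + 1/1.06 = 2.210 (1/kΩ).
By the current-divider rule, I = I_s · G_k/ΣG = 3.99 × 0.3480 = 1.389 mA.

I ≈ 1.39 mA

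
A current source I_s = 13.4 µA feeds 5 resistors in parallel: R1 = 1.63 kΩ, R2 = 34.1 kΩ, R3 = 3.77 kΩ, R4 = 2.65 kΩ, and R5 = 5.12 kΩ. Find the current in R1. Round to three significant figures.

I ≈ 5.55 µA

ΣG = 1/1.63 + 1/34.1 + 1/3.77 + 1/2.65 + 1/5.12 = 1.481.
Current divider: I(R1) = I_s · G_k/ΣG = 13.4 × (0.6135/1.481) = 13.4 × 0.4143 = 5.552 µA.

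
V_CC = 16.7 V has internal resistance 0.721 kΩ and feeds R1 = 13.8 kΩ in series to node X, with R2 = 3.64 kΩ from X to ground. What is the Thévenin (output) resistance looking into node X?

R1' = 0.721 + 13.8 = 14.52 kΩ (source resistance + R1).
With V_CC suppressed (replaced by a short), R_th = R1' ‖ R2 = (14.52 × 3.64)/(14.52 + 3.64) = 2.910 kΩ.

R_th ≈ 2.91 kΩ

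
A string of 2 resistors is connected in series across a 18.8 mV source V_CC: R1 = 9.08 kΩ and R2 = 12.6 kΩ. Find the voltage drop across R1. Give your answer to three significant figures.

Series total: ΣR = 9.08 + 12.6 = 21.68 kΩ.
Voltage divider: V = V_CC · (9.080 / 21.68) = 18.8 × 0.4188 = 7.874 mV.

V ≈ 7.87 mV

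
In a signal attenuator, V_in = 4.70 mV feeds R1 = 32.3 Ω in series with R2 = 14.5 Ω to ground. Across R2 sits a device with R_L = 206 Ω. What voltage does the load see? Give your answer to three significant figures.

V_out ≈ 1.39 mV

R2 ‖ R_L = (14.5 × 206)/(14.5 + 206) = 13.55 Ω.
Now apply the divider: V_out = 4.70 × 0.2955 = 1.389 mV.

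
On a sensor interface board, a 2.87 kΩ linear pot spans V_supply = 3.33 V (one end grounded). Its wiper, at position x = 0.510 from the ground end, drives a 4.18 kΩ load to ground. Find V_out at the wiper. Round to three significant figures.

Lower segment x·R_p = 1.464 kΩ; upper segment (1−x)·R_p = 1.406 kΩ.
Lower segment in parallel with the load: 1.464 ‖ 4.18 = 1.084 kΩ.
Then V_out = V_supply · 1.084/(1.406 + 1.084) = 1.450 V.

V_out ≈ 1.45 V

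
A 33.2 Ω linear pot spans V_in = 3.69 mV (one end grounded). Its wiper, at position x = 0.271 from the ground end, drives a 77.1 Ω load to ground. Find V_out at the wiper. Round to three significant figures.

The pot divides into 24.20 Ω above the wiper and 8.997 Ω below.
Lower segment in parallel with the load: 8.997 ‖ 77.1 = 8.057 Ω.
Then V_out = V_in · 8.057/(24.20 + 8.057) = 0.9216 mV.

V_out ≈ 0.922 mV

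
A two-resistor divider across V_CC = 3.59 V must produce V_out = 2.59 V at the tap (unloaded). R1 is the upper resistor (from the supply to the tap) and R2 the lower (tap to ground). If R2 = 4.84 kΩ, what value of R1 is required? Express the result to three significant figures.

R1 ≈ 1.87 kΩ

The divider ratio is R2/(R1+R2) = 2.59/3.59 = 0.7214.
R1 = R2·(1/k − 1) = 4.84 × 0.3861 = 1.869 kΩ.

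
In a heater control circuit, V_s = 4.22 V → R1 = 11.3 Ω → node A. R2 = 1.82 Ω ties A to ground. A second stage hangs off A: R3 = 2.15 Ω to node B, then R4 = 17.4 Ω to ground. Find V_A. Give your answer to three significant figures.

Node A sees R2 in parallel with the series input of stage 2, R3 + R4 = 19.55 Ω.
R2 ‖ (R3+R4) = 1.665 Ω.
So V_A = 4.22 × 0.1284 = 0.5419 V.

V_A ≈ 0.542 V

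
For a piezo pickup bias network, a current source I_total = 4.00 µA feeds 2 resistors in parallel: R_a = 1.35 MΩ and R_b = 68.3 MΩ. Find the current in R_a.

I ≈ 3.92 µA

Two-branch current divider: I_k = I_total · R_other/(R_1 + R_2).
I(R_a) = 4.00 × 68.3/(1.35 + 68.3) = 4.00 × 0.9806 = 3.922 µA.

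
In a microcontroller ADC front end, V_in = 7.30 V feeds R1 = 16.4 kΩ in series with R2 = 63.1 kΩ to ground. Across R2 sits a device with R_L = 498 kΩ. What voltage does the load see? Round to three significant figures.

R2 ‖ R_L = (63.1 × 498)/(63.1 + 498) = 56.00 kΩ.
Voltage divider with the loaded lower leg: V_out = 7.30 × 56.00/(16.4 + 56.00) = 7.30 × 0.7735 = 5.646 V.

V_out ≈ 5.65 V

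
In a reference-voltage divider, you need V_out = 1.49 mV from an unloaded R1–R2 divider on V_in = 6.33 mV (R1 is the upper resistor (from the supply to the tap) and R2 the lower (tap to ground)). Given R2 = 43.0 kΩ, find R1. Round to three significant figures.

R1 ≈ 140 kΩ

V_out/V_in = R2/(R1+R2) = 0.2354.
Rearranging, R1 = R2·(1−k)/k = 43.0 × 3.248 = 139.7 kΩ.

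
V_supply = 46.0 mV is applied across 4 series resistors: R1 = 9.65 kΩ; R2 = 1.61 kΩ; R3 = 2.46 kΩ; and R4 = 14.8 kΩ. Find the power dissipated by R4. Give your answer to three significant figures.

P ≈ 38.5 nW

Series current I = V_supply/ΣR = 46.0/28.52 = 1.613 µA.
V(R4) = I·R = 23.87 mV; P = V·I = 23.87 × 1.613 = 38.50 nW.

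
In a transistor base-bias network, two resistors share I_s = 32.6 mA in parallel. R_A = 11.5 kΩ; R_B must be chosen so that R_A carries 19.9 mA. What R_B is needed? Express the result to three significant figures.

R_B ≈ 18.0 kΩ

The fraction through R_A equals R_B/(R_A+R_B).
With f = 0.6104, R_B = R_A · f/(1−f) = 11.5 × 1.567 = 18.02 kΩ.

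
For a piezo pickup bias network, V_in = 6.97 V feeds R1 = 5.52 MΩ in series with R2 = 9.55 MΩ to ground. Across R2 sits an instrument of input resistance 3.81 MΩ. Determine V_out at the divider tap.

The load sits in parallel with R2, giving an effective lower resistance R2' = R2·R_L/(R2+R_L) = 2.723 MΩ.
Then V_out = V_in · R2'/(R1 + R2') = 6.97 × 2.723/8.243 = 2.303 V.
(Unloaded it would be 4.42 V; the load pulls it down.)

V_out ≈ 2.30 V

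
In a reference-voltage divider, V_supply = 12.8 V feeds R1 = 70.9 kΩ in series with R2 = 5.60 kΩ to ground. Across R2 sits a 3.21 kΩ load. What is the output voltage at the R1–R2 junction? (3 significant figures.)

R2 ‖ R_L = (5.60 × 3.21)/(5.60 + 3.21) = 2.040 kΩ.
Voltage divider with the loaded lower leg: V_out = 12.8 × 2.040/(70.9 + 2.040) = 12.8 × 0.02797 = 0.3581 V.
(Unloaded it would be 0.937 V; the load pulls it down.)

V_out ≈ 0.358 V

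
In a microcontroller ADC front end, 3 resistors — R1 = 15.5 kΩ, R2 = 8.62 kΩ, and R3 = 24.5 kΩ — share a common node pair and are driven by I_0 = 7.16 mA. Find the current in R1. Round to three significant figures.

I ≈ 2.09 mA

Conductances: ΣG = 1/15.5 + 1/8.62 + 1/24.5 = 0.2213 (1/kΩ).
R1 takes the fraction G_k/ΣG = 0.06452/0.2213 = 0.2915, so I = 7.16 × 0.2915 = 2.087 mA.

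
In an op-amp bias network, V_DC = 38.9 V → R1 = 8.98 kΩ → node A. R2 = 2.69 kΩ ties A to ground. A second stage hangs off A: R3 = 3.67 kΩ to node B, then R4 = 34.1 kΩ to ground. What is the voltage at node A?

Node A sees R2 in parallel with the series input of stage 2, R3 + R4 = 37.77 kΩ.
Effective lower resistance at A: R2 ‖ 37.77 = 2.511 kΩ.
So V_A = 38.9 × 0.2185 = 8.501 V.

V_A ≈ 8.50 V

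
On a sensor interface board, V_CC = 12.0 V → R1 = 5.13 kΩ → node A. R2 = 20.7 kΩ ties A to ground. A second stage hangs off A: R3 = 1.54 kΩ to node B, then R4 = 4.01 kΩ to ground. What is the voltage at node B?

The second stage (R3 + R4 = 5.550 kΩ) loads node A in parallel with R2.
Effective lower resistance at A: R2 ‖ 5.550 = 4.377 kΩ.
V_A = 12.0 × 4.377/(5.13 + 4.377) = 5.524 V.
Then the unloaded second divider: V_B = V_A × R4/(R3+R4) = 5.524 × 0.7225 = 3.992 V.

V_B ≈ 3.99 V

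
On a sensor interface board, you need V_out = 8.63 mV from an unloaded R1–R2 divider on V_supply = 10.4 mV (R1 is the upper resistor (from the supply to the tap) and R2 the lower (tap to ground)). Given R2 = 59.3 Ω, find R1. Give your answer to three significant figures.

R1 ≈ 12.2 Ω

The divider ratio is R2/(R1+R2) = 8.63/10.4 = 0.8298.
So R1 = R2 · (V_supply/V_out − 1) = 59.3 × (10.4/8.63 − 1) = 59.3 × 0.2051 = 12.16 Ω.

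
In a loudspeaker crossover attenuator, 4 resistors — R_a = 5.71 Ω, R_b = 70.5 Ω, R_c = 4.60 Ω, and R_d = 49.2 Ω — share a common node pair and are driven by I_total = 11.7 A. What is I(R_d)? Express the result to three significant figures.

I ≈ 0.557 A

Conductances: ΣG = 1/5.71 + 1/70.5 + 1/4.60 + 1/49.2 = 0.4270 (1/Ω).
Current divider: I(R_d) = I_total · G_k/ΣG = 11.7 × (0.02033/0.4270) = 11.7 × 0.04760 = 0.5569 A.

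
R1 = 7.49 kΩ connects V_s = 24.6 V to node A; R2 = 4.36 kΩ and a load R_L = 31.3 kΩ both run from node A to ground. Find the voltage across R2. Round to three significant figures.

V_out ≈ 8.32 V

R2 ‖ R_L = (4.36 × 31.3)/(4.36 + 31.3) = 3.827 kΩ.
Now apply the divider: V_out = 24.6 × 0.3382 = 8.319 V.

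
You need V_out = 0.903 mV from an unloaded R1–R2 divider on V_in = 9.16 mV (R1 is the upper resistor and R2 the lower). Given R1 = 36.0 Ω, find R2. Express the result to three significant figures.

Required fraction k = V_out/V_in = 0.09858.
Rearranging, R2 = R1·k/(1−k) = 36.0 × 0.1094 = 3.937 Ω.

R2 ≈ 3.94 Ω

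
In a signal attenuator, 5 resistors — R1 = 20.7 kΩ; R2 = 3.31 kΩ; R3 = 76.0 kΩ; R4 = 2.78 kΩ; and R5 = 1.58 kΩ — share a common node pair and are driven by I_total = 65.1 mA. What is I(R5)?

I ≈ 30.4 mA

Conductances: ΣG = 1/20.7 + 1/3.31 + 1/76.0 + 1/2.78 + 1/1.58 = 1.356 (1/kΩ).
Current divider: I(R5) = I_total · G_k/ΣG = 65.1 × (0.6329/1.356) = 65.1 × 0.4667 = 30.38 mA.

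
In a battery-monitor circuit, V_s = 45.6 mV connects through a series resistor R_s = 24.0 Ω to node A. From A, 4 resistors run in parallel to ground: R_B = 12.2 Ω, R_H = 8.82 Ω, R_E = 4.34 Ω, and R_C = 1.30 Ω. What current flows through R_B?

Parallel bank: R_p = 1/(1/12.2 + 1/8.82 + 1/4.34 + 1/1.30) = 0.8368 Ω.
V_A = 45.6 × 0.8368/24.84 = 1.536 mV.
I(R_B) = V_A / R_B = 1.536/12.2 = 0.1259 mA.
(Check via current divider: I_total = 1.836 mA; share G_k/ΣG = 0.06859 → same result.)

I ≈ 0.126 mA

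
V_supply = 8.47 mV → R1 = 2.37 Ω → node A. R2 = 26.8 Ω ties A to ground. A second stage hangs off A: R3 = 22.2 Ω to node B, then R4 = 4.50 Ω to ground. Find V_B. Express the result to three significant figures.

V_B ≈ 1.21 mV

The second stage (R3 + R4 = 26.70 Ω) loads node A in parallel with R2.
R2 ‖ (R3+R4) = 13.37 Ω.
So V_A = 8.47 × 0.8495 = 7.195 mV.
Then the unloaded second divider: V_B = V_A × R4/(R3+R4) = 7.195 × 0.1685 = 1.213 mV.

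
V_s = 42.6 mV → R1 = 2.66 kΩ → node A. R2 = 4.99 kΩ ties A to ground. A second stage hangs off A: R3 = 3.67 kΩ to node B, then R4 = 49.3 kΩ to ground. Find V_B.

V_B ≈ 25.0 mV

Node A sees R2 in parallel with the series input of stage 2, R3 + R4 = 52.97 kΩ.
R2 ‖ (R3+R4) = 4.560 kΩ.
V_A = 42.6 × 4.560/(2.66 + 4.560) = 26.91 mV.
Stage 2 is unloaded, so V_B = V_A · R4/(R3+R4) = 26.91 × 49.3/52.97 = 25.04 mV.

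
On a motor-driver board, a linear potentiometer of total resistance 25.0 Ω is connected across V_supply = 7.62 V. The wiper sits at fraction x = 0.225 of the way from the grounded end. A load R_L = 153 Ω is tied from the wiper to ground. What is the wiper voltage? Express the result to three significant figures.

V_out ≈ 1.67 V

Split the track: R_lower = x·R_p = 5.625 Ω, R_upper = (1−x)·R_p = 19.38 Ω.
(x·R_p) ‖ R_L = 5.426 Ω.
Loaded-divider output: V_out = 7.62 × 0.2188 = 1.667 V.
(Unloaded: V_out = x·V_supply = 1.71 V.)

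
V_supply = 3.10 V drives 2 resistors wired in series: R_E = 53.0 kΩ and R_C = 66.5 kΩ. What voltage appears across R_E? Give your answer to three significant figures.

Total series resistance ΣR = 53.0 + 66.5 = 119.5 kΩ.
By the voltage-divider rule, V = 3.10 × 53.00/119.5 = 1.375 V.

V ≈ 1.37 V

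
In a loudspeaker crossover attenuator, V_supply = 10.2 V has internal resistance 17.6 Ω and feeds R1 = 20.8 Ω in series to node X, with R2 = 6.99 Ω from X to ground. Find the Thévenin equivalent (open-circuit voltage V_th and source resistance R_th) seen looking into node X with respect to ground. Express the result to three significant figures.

R1' = 17.6 + 20.8 = 38.40 Ω (source resistance + R1).
Open-circuit (no load on X): V_th = V_supply · R2/(R1' + R2) = 10.2 × 6.99/(38.40 + 6.99) = 1.571 V.
Zeroing V_supply shorts the top of R1' to ground, so R_th = R1' ‖ R2 = 5.914 Ω.

V_th ≈ 1.57 V, R_th ≈ 5.91 Ω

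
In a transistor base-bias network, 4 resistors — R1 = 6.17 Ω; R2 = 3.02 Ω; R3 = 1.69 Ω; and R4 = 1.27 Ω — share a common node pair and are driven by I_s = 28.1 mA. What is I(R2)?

I ≈ 4.97 mA

Total conductance ΣG = 1/6.17 + 1/3.02 + 1/1.69 + 1/1.27 = 1.872 (units of 1/Ω).
By the current-divider rule, I = I_s · G_k/ΣG = 28.1 × 0.1769 = 4.970 mA.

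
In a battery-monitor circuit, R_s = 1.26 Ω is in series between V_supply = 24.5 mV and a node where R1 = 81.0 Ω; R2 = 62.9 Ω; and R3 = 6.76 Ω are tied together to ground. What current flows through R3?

I ≈ 2.97 mA

Equivalent of the parallel group: R_p = 5.676 Ω.
Node voltage V_A = V_supply · R_p/(R_s + R_p) = 24.5 × 0.8183 = 20.05 mV.
Branch current I = V_A/R3 = 20.05/6.76 = 2.966 mA.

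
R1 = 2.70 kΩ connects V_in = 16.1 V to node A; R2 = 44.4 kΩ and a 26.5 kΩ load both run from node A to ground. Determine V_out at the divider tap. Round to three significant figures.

V_out ≈ 13.8 V

The load sits in parallel with R2, giving an effective lower resistance R2' = R2·R_L/(R2+R_L) = 16.60 kΩ.
Now apply the divider: V_out = 16.1 × 0.8601 = 13.85 V.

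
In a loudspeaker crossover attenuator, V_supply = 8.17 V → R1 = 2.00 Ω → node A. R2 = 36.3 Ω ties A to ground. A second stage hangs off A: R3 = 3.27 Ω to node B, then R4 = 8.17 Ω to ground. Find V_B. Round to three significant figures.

V_B ≈ 4.74 V

The second stage (R3 + R4 = 11.44 Ω) loads node A in parallel with R2.
R2 ‖ (R3+R4) = 8.699 Ω.
V_A = 8.17 × 8.699/(2.00 + 8.699) = 6.643 V.
V_B = V_A × 0.7142 = 4.744 V.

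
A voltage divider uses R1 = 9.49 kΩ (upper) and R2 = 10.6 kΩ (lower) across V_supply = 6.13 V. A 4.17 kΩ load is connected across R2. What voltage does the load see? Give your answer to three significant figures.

V_out ≈ 1.47 V

The load sits in parallel with R2, giving an effective lower resistance R2' = R2·R_L/(R2+R_L) = 2.993 kΩ.
Then V_out = V_supply · R2'/(R1 + R2') = 6.13 × 2.993/12.48 = 1.470 V.
(Unloaded it would be 3.23 V; the load pulls it down.)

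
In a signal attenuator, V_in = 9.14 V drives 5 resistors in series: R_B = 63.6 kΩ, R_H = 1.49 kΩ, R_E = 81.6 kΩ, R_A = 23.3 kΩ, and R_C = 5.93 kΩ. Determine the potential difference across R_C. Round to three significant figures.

V ≈ 0.308 V

Total series resistance ΣR = 63.6 + 1.49 + 81.6 + 23.3 + 5.93 = 175.9 kΩ.
Voltage divider: V = V_in · (5.930 / 175.9) = 9.14 × 0.03371 = 0.3081 V.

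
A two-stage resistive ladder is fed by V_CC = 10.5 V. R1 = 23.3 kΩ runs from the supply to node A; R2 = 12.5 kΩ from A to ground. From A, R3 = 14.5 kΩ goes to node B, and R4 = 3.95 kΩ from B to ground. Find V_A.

Node A sees R2 in parallel with the series input of stage 2, R3 + R4 = 18.45 kΩ.
R2 ‖ (R3+R4) = 7.452 kΩ.
First divider: V_A = V_CC · 7.452/(23.3 + 7.452) = 2.544 V.

V_A ≈ 2.54 V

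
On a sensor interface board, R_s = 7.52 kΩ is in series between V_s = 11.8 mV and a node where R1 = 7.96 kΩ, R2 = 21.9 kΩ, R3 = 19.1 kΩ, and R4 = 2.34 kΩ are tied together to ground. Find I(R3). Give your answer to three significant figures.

I ≈ 0.105 µA

Equivalent of the parallel group: R_p = 1.536 kΩ.
V_A = 11.8 × 1.536/9.056 = 2.002 mV.
Branch current I = V_A/R3 = 2.002/19.1 = 0.1048 µA.
(Equivalently: I_total = 1.303 µA, then current-divider fraction G_k/ΣG = 0.08042.)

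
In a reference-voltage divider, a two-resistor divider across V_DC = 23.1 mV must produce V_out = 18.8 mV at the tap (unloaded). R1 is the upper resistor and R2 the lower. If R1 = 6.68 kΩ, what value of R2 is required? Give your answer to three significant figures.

Required fraction k = V_out/V_DC = 0.8139.
Rearranging, R2 = R1·k/(1−k) = 6.68 × 4.372 = 29.21 kΩ.

R2 ≈ 29.2 kΩ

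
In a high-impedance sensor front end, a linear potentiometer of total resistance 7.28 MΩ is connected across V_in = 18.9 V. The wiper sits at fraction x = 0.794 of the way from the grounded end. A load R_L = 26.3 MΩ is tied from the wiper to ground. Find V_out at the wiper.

Lower segment x·R_p = 5.780 MΩ; upper segment (1−x)·R_p = 1.500 MΩ.
(x·R_p) ‖ R_L = 4.739 MΩ.
Loaded-divider output: V_out = 18.9 × 0.7596 = 14.36 V.
(Unloaded: V_out = x·V_in = 15.0 V.)

V_out ≈ 14.4 V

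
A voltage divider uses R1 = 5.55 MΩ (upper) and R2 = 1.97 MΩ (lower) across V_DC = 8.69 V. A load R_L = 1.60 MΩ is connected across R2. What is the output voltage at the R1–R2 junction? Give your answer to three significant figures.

V_out ≈ 1.19 V

First combine the lower leg with the load: R2 ‖ R_L = 0.8829 MΩ.
Then V_out = V_DC · R2'/(R1 + R2') = 8.69 × 0.8829/6.433 = 1.193 V.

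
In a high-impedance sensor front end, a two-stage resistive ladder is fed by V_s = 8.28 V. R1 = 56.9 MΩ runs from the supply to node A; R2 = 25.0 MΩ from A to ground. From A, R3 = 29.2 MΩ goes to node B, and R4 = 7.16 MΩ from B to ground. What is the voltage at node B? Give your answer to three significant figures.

V_B ≈ 0.337 V

Looking into the second stage from A: R3 + R4 = 36.36 MΩ appears in parallel with R2.
Effective lower resistance at A: R2 ‖ 36.36 = 14.81 MΩ.
So V_A = 8.28 × 0.2066 = 1.710 V.
Stage 2 is unloaded, so V_B = V_A · R4/(R3+R4) = 1.710 × 7.16/36.36 = 0.3368 V.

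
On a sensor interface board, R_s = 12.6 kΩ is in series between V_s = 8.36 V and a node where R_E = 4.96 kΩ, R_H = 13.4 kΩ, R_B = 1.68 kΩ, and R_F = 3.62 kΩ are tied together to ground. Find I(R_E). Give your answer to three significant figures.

Equivalent of the parallel group: R_p = 0.8713 kΩ.
V_A by voltage divider: V_A = 8.36 × 0.8713/(12.6 + 0.8713) = 0.5407 V.
Branch current I = V_A/R_E = 0.5407/4.96 = 0.1090 mA.

I ≈ 0.109 mA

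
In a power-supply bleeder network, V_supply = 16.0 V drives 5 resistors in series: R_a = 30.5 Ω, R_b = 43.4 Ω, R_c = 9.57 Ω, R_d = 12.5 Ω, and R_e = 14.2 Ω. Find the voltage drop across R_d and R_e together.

Total series resistance ΣR = 30.5 + 43.4 + 9.57 + 12.5 + 14.2 = 110.2 Ω.
R_{R_d..R_e} = 12.5 + 14.2 = 26.70 Ω.
By the voltage-divider rule, V = 16.0 × 26.70/110.2 = 3.878 V.

V ≈ 3.88 V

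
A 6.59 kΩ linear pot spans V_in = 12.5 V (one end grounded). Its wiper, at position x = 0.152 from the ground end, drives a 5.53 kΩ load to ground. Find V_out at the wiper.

V_out ≈ 1.65 V

The pot divides into 5.588 kΩ above the wiper and 1.002 kΩ below.
R_L loads the lower segment: effective lower R = 0.8481 kΩ.
V_out = 12.5 × 0.8481/(5.588 + 0.8481) = 1.647 V.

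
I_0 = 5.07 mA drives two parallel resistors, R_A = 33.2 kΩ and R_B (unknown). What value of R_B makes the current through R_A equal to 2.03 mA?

In a two-way split, I_A/I_0 = R_B/(R_A + R_B).
With f = 0.4004, R_B = R_A · f/(1−f) = 33.2 × 0.6678 = 22.17 kΩ.

R_B ≈ 22.2 kΩ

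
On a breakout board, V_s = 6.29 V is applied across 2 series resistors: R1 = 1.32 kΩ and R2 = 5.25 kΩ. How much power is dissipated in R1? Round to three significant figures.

P ≈ 1.21 mW

Series current I = V_s/ΣR = 6.29/6.570 = 0.9574 mA.
P = I²R = 0.9166 × 1.32 = 1.210 mW.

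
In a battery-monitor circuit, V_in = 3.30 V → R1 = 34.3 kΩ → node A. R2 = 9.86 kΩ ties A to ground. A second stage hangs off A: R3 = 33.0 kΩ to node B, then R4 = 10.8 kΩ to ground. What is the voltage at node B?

The second stage (R3 + R4 = 43.80 kΩ) loads node A in parallel with R2.
Effective lower resistance at A: R2 ‖ 43.80 = 8.048 kΩ.
First divider: V_A = V_in · 8.048/(34.3 + 8.048) = 0.6272 V.
Stage 2 is unloaded, so V_B = V_A · R4/(R3+R4) = 0.6272 × 10.8/43.80 = 0.1546 V.

V_B ≈ 0.155 V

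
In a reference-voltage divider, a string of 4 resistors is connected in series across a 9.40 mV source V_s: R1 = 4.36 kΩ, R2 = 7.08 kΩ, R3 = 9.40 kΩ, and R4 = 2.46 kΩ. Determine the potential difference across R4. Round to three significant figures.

ΣR = 4.36 + 7.08 + 9.40 + 2.46 = 23.30 kΩ.
Voltage divider: V = V_s · (2.460 / 23.30) = 9.40 × 0.1056 = 0.9924 mV.

V ≈ 0.992 mV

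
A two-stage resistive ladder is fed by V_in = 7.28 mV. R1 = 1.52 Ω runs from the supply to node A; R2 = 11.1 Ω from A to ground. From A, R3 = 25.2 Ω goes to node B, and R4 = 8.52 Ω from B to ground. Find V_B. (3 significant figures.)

Node A sees R2 in parallel with the series input of stage 2, R3 + R4 = 33.72 Ω.
Effective lower resistance at A: R2 ‖ 33.72 = 8.351 Ω.
So V_A = 7.28 × 0.8460 = 6.159 mV.
Then the unloaded second divider: V_B = V_A × R4/(R3+R4) = 6.159 × 0.2527 = 1.556 mV.

V_B ≈ 1.56 mV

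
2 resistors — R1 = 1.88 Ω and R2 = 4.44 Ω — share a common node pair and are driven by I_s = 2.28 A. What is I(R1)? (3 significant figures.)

Two-branch current divider: I_k = I_s · R_other/(R_1 + R_2).
I(R1) = 2.28 × 4.44/(1.88 + 4.44) = 2.28 × 0.7025 = 1.602 A.

I ≈ 1.60 A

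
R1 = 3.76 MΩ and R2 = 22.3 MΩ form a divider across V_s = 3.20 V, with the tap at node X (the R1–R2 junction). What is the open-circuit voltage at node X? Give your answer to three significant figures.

V_th ≈ 2.74 V

V_th is the unloaded tap voltage: V_s · R2/(R1+R2) = 3.20 × 0.8557 = 2.738 V.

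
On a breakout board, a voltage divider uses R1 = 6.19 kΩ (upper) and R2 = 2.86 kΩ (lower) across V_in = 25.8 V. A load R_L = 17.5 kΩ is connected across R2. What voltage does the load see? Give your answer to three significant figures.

The load sits in parallel with R2, giving an effective lower resistance R2' = R2·R_L/(R2+R_L) = 2.458 kΩ.
Then V_out = V_in · R2'/(R1 + R2') = 25.8 × 2.458/8.648 = 7.334 V.

V_out ≈ 7.33 V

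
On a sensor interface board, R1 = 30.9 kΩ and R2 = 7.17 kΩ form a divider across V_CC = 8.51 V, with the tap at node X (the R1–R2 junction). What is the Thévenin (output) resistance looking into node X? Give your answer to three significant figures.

R_th ≈ 5.82 kΩ

Zeroing V_CC shorts the top of R1 to ground, so R_th = R1 ‖ R2 = 5.820 kΩ.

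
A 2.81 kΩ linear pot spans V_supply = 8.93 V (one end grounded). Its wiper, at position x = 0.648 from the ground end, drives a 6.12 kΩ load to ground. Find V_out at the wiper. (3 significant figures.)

The pot divides into 0.9891 kΩ above the wiper and 1.821 kΩ below.
Lower segment in parallel with the load: 1.821 ‖ 6.12 = 1.403 kΩ.
V_out = 8.93 × 1.403/(0.9891 + 1.403) = 5.238 V.

V_out ≈ 5.24 V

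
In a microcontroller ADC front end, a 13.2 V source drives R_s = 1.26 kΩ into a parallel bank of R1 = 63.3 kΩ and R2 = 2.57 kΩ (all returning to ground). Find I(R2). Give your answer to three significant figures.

I ≈ 3.40 mA

Combine the parallel branches: R_p = (1/63.3 + 1/2.57)⁻¹ = 2.470 kΩ.
Node voltage V_A = V_s · R_p/(R_s + R_p) = 13.2 × 0.6622 = 8.741 V.
Branch current I = V_A/R2 = 8.741/2.57 = 3.401 mA.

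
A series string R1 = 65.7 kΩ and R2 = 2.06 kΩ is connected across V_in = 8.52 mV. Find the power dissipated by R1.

Series current I = V_in/ΣR = 8.52/67.76 = 0.1257 µA.
P(R1) = I²·R1 = (0.1257)² × 65.7 = 1.039 nW.

P ≈ 1.04 nW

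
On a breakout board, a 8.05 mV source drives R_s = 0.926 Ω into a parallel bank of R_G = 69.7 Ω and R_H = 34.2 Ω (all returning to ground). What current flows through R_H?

Parallel bank: R_p = 1/(1/69.7 + 1/34.2) = 22.94 Ω.
Node voltage V_A = V_CC · R_p/(R_s + R_p) = 8.05 × 0.9612 = 7.738 mV.
Branch current I = V_A/R_H = 7.738/34.2 = 0.2262 mA.
(Equivalently: I_total = 0.3373 mA, then current-divider fraction G_k/ΣG = 0.6708.)

I ≈ 0.226 mA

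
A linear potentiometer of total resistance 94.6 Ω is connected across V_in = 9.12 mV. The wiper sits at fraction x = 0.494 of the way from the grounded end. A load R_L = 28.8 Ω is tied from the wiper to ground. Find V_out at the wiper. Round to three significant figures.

The pot divides into 47.87 Ω above the wiper and 46.73 Ω below.
(x·R_p) ‖ R_L = 17.82 Ω.
V_out = 9.12 × 17.82/(47.87 + 17.82) = 2.474 mV.

V_out ≈ 2.47 mV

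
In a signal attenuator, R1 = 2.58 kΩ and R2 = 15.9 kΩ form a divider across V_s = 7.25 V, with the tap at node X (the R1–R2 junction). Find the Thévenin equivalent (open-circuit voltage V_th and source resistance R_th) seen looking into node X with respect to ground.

V_th ≈ 6.24 V, R_th ≈ 2.22 kΩ

Open-circuit (no load on X): V_th = V_s · R2/(R1 + R2) = 7.25 × 15.9/(2.580 + 15.9) = 6.238 V.
With V_s suppressed (replaced by a short), R_th = R1 ‖ R2 = (2.580 × 15.9)/(2.580 + 15.9) = 2.220 kΩ.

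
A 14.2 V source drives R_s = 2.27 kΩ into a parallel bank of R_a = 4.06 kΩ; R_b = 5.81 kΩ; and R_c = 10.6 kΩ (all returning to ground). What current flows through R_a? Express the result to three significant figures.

I ≈ 1.62 mA

Equivalent of the parallel group: R_p = 1.950 kΩ.
Node voltage V_A = V_CC · R_p/(R_s + R_p) = 14.2 × 0.4621 = 6.562 V.
Branch current I = V_A/R_a = 6.562/4.06 = 1.616 mA.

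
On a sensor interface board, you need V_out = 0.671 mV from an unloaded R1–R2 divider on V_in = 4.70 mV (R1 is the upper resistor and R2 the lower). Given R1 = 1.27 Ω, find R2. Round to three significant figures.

V_out/V_in = R2/(R1+R2) = 0.1428.
R2 = R1 · 0.1428/(1 − 0.1428) = 0.2115 Ω.

R2 ≈ 0.212 Ω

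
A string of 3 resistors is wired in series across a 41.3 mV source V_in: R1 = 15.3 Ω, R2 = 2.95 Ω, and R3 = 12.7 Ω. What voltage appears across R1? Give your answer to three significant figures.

Series total: ΣR = 15.3 + 2.95 + 12.7 = 30.95 Ω.
Voltage divider: V = V_in · (15.30 / 30.95) = 41.3 × 0.4943 = 20.42 mV.

V ≈ 20.4 mV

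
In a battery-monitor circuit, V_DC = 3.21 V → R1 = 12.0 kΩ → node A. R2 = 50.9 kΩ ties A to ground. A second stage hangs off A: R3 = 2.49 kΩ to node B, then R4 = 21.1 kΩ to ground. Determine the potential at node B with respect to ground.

V_B ≈ 1.65 V

Looking into the second stage from A: R3 + R4 = 23.59 kΩ appears in parallel with R2.
R2 ‖ (R3+R4) = 16.12 kΩ.
First divider: V_A = V_DC · 16.12/(12.0 + 16.12) = 1.840 V.
Stage 2 is unloaded, so V_B = V_A · R4/(R3+R4) = 1.840 × 21.1/23.59 = 1.646 V.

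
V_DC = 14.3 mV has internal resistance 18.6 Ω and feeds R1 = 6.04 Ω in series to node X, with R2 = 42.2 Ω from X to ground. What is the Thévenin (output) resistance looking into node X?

R_th ≈ 15.6 Ω

R1' = 18.6 + 6.04 = 24.64 Ω (source resistance + R1).
Zeroing V_DC shorts the top of R1' to ground, so R_th = R1' ‖ R2 = 15.56 Ω.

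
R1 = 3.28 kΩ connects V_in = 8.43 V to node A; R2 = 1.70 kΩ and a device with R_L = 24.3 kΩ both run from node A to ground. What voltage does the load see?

R2 ‖ R_L = (1.70 × 24.3)/(1.70 + 24.3) = 1.589 kΩ.
Now apply the divider: V_out = 8.43 × 0.3263 = 2.751 V.

V_out ≈ 2.75 V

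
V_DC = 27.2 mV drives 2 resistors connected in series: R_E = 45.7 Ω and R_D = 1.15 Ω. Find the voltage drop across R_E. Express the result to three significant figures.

V ≈ 26.5 mV

ΣR = 45.7 + 1.15 = 46.85 Ω.
V = V_DC · R/ΣR = 27.2 × 0.9755 = 26.53 mV.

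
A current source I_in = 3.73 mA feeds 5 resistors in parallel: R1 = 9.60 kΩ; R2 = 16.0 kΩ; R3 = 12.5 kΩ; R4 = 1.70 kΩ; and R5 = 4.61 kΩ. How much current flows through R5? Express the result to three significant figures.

I ≈ 0.769 mA

Total conductance ΣG = 1/9.60 + 1/16.0 + 1/12.5 + 1/1.70 + 1/4.61 = 1.052 (units of 1/kΩ).
R5 takes the fraction G_k/ΣG = 0.2169/1.052 = 0.2062, so I = 3.73 × 0.2062 = 0.7692 mA.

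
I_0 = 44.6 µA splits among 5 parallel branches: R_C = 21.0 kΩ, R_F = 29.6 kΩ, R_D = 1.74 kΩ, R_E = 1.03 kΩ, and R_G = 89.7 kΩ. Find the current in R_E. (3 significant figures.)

Total conductance ΣG = 1/21.0 + 1/29.6 + 1/1.74 + 1/1.03 + 1/89.7 = 1.638 (units of 1/kΩ).
R_E takes the fraction G_k/ΣG = 0.9709/1.638 = 0.5927, so I = 44.6 × 0.5927 = 26.43 µA.

I ≈ 26.4 µA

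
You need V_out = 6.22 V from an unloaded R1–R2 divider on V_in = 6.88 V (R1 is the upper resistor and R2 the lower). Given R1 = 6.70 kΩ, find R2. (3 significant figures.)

R2 ≈ 63.1 kΩ

Required fraction k = V_out/V_in = 0.9041.
Rearranging, R2 = R1·k/(1−k) = 6.70 × 9.424 = 63.14 kΩ.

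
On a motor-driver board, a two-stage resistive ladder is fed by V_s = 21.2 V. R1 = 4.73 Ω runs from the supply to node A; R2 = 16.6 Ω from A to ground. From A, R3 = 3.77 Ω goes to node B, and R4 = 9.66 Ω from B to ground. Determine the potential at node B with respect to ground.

V_B ≈ 9.31 V

Node A sees R2 in parallel with the series input of stage 2, R3 + R4 = 13.43 Ω.
Effective lower resistance at A: R2 ‖ 13.43 = 7.424 Ω.
First divider: V_A = V_s · 7.424/(4.73 + 7.424) = 12.95 V.
Then the unloaded second divider: V_B = V_A × R4/(R3+R4) = 12.95 × 0.7193 = 9.314 V.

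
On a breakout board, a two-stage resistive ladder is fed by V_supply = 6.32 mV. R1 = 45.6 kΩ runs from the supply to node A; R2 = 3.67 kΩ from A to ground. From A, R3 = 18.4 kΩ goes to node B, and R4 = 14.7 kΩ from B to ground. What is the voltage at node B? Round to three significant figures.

Looking into the second stage from A: R3 + R4 = 33.10 kΩ appears in parallel with R2.
R2 ‖ (R3+R4) = 3.304 kΩ.
V_A = 6.32 × 3.304/(45.6 + 3.304) = 0.4269 mV.
Stage 2 is unloaded, so V_B = V_A · R4/(R3+R4) = 0.4269 × 14.7/33.10 = 0.1896 mV.

V_B ≈ 0.190 mV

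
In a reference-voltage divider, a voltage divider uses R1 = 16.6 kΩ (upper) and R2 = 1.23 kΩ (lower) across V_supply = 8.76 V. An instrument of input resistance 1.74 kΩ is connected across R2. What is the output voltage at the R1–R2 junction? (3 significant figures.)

V_out ≈ 0.364 V

The load sits in parallel with R2, giving an effective lower resistance R2' = R2·R_L/(R2+R_L) = 0.7206 kΩ.
Voltage divider with the loaded lower leg: V_out = 8.76 × 0.7206/(16.6 + 0.7206) = 8.76 × 0.04160 = 0.3645 V.
(Unloaded it would be 0.604 V; the load pulls it down.)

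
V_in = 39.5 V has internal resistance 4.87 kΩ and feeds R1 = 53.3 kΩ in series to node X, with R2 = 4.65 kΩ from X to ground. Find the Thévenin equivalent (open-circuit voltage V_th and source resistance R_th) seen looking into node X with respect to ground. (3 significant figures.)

R1' = 4.87 + 53.3 = 58.17 kΩ (source resistance + R1).
V_th is the unloaded tap voltage: V_in · R2/(R1'+R2) = 39.5 × 0.07402 = 2.924 V.
Zeroing V_in shorts the top of R1' to ground, so R_th = R1' ‖ R2 = 4.306 kΩ.

V_th ≈ 2.92 V, R_th ≈ 4.31 kΩ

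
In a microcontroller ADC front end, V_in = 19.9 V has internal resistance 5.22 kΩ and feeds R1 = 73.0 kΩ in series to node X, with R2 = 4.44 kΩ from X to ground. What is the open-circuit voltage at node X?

V_th ≈ 1.07 V

R1' = 5.22 + 73.0 = 78.22 kΩ (source resistance + R1).
With X open, the divider is unloaded: V_th = 19.9 × 4.44/82.66 = 1.069 V.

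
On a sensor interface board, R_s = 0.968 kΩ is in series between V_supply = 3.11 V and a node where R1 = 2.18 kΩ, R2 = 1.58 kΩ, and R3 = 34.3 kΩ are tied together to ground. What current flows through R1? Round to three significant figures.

I ≈ 0.684 mA

Parallel bank: R_p = 1/(1/2.18 + 1/1.58 + 1/34.3) = 0.8922 kΩ.
Node voltage V_A = V_supply · R_p/(R_s + R_p) = 3.11 × 0.4796 = 1.492 V.
Branch current I = V_A/R1 = 1.492/2.18 = 0.6843 mA.
(Equivalently: I_total = 1.672 mA, then current-divider fraction G_k/ΣG = 0.4093.)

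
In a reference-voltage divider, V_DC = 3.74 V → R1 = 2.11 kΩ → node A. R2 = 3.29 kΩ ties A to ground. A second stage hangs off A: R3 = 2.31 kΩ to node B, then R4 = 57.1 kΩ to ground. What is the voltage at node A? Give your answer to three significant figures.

V_A ≈ 2.23 V

The second stage (R3 + R4 = 59.41 kΩ) loads node A in parallel with R2.
Effective lower resistance at A: R2 ‖ 59.41 = 3.117 kΩ.
First divider: V_A = V_DC · 3.117/(2.11 + 3.117) = 2.230 V.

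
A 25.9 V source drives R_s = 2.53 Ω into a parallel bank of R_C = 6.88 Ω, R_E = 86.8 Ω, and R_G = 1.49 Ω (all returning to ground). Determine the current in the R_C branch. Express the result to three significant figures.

Equivalent of the parallel group: R_p = 1.208 Ω.
Node voltage V_A = V_s · R_p/(R_s + R_p) = 25.9 × 0.3231 = 8.369 V.
I(R_C) = V_A / R_C = 8.369/6.88 = 1.216 A.

I ≈ 1.22 A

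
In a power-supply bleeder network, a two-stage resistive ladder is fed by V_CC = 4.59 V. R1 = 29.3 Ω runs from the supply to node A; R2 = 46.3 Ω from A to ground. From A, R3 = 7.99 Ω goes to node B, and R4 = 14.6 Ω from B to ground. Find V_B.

Node A sees R2 in parallel with the series input of stage 2, R3 + R4 = 22.59 Ω.
R2 ‖ (R3+R4) = 15.18 Ω.
So V_A = 4.59 × 0.3413 = 1.567 V.
V_B = V_A × 0.6463 = 1.013 V.

V_B ≈ 1.01 V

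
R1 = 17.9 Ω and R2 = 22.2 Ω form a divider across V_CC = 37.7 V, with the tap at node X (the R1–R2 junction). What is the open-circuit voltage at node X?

With X open, the divider is unloaded: V_th = 37.7 × 22.2/40.10 = 20.87 V.

V_th ≈ 20.9 V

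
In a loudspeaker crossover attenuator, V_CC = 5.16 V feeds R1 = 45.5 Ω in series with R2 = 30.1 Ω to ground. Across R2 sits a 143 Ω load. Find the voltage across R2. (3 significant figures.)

The load sits in parallel with R2, giving an effective lower resistance R2' = R2·R_L/(R2+R_L) = 24.87 Ω.
Then V_out = V_CC · R2'/(R1 + R2') = 5.16 × 24.87/70.37 = 1.823 V.

V_out ≈ 1.82 V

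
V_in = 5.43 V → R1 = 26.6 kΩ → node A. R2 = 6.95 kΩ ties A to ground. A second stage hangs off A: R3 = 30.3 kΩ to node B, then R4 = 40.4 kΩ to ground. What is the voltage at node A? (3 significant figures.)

Node A sees R2 in parallel with the series input of stage 2, R3 + R4 = 70.70 kΩ.
Effective lower resistance at A: R2 ‖ 70.70 = 6.328 kΩ.
First divider: V_A = V_in · 6.328/(26.6 + 6.328) = 1.044 V.

V_A ≈ 1.04 V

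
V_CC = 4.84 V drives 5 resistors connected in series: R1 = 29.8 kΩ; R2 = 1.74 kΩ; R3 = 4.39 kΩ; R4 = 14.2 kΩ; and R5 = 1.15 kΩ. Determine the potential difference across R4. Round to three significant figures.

V ≈ 1.34 V

Series total: ΣR = 29.8 + 1.74 + 4.39 + 14.2 + 1.15 = 51.28 kΩ.
V = V_CC · R/ΣR = 4.84 × 0.2769 = 1.340 V.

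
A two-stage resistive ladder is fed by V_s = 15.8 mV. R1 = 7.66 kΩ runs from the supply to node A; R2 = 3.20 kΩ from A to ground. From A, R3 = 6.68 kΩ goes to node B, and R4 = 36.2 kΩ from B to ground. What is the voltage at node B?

Node A sees R2 in parallel with the series input of stage 2, R3 + R4 = 42.88 kΩ.
Effective lower resistance at A: R2 ‖ 42.88 = 2.978 kΩ.
So V_A = 15.8 × 0.2799 = 4.423 mV.
Then the unloaded second divider: V_B = V_A × R4/(R3+R4) = 4.423 × 0.8442 = 3.734 mV.

V_B ≈ 3.73 mV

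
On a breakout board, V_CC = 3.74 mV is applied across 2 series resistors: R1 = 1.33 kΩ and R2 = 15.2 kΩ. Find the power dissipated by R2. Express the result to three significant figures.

P ≈ 0.778 nW

ΣR = 16.53 kΩ → I = 3.74/16.53 = 0.2263 µA.
P(R2) = I²·R2 = (0.2263)² × 15.2 = 0.7781 nW.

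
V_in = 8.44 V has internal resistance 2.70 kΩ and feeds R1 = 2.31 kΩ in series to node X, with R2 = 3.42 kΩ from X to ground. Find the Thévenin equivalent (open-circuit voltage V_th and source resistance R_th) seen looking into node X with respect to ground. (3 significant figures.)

R1' = 2.70 + 2.31 = 5.010 kΩ (source resistance + R1).
V_th is the unloaded tap voltage: V_in · R2/(R1'+R2) = 8.44 × 0.4057 = 3.424 V.
Zeroing V_in shorts the top of R1' to ground, so R_th = R1' ‖ R2 = 2.033 kΩ.

V_th ≈ 3.42 V, R_th ≈ 2.03 kΩ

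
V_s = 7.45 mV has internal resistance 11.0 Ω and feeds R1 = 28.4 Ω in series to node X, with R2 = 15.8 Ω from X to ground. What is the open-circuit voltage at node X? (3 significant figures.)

R1' = 11.0 + 28.4 = 39.40 Ω (source resistance + R1).
With X open, the divider is unloaded: V_th = 7.45 × 15.8/55.20 = 2.132 mV.

V_th ≈ 2.13 mV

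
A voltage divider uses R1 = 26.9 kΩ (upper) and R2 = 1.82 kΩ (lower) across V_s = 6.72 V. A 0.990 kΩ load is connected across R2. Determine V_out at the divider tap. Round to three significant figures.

V_out ≈ 0.156 V

R2 ‖ R_L = (1.82 × 0.990)/(1.82 + 0.990) = 0.6412 kΩ.
Now apply the divider: V_out = 6.72 × 0.02328 = 0.1565 V.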